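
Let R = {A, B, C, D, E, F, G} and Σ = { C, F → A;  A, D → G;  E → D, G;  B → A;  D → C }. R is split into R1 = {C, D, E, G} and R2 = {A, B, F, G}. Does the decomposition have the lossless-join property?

No

Common attributes: R1 ∩ R2 = {G}.
No dependency enlarges {G}, so (G)⁺ = {G}.
The closure contains neither all of R1 = {C, D, E, G} nor all of R2 = {A, B, F, G}, so the common attributes are not a superkey of either fragment. The join is lossy.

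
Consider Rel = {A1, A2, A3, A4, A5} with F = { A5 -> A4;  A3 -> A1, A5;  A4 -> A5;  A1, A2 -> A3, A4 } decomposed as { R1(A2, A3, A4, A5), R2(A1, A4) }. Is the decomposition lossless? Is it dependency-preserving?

Lossless test: (A4)⁺ = {A4, A5}, which is a superkey of neither fragment — lossy.
Dependency preservation: the restricted closure of {A3} across the fragments never reaches {A1, A5}, so A3 → A1, A5 cannot be enforced without a join — not preserved.

lossy and not dependency-preserving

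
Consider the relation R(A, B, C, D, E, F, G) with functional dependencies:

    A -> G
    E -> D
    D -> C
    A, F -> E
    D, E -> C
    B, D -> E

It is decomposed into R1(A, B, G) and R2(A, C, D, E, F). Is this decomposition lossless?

Common attributes: R1 ∩ R2 = {A}.
Closure of {A}: A → G applies, adding G. So (A)⁺ = {A, G}.
The closure contains neither all of R1 = {A, B, G} nor all of R2 = {A, C, D, E, F}, so the common attributes are not a superkey of either fragment. The join is lossy.

No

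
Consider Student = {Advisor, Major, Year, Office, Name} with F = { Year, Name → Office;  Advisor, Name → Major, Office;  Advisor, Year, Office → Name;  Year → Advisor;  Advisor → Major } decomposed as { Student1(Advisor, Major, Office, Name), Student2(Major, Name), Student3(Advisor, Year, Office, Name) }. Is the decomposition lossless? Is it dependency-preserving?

Lossless test (chase): Rows 1 and 3 agree on Advisor, Name; apply Advisor, Name→Major, Office and equate their Major, Office entries. Row 3 is now all distinguished symbols — the join is lossless.
Dependency preservation: every FD's attributes lie within a single fragment, so each can be enforced locally — preserved.

lossless and dependency-preserving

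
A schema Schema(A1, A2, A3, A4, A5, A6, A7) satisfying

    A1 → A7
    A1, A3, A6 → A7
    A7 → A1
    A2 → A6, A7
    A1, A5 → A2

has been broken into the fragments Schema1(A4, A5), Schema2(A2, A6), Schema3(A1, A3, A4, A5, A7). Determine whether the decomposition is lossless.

No

Chase test. Columns are A1, A2, A3, A4, A5, A6, A7; row i has aⱼ where attribute j ∈ Schemai, else bᵢⱼ.
Initial tableau (one row per fragment):
  row 1: b11 b12 b13 a4 a5 b16 b17
  row 2: b21 a2 b23 b24 b25 a6 b27
  row 3: a1 b32 a3 a4 a5 b36 a7
No row becomes fully distinguished — the join is lossy.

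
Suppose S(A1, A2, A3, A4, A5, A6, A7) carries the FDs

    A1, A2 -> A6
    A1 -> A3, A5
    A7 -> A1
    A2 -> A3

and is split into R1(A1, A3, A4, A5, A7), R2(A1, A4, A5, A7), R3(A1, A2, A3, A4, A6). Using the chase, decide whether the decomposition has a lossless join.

No

Chase test. Columns are A1, A2, A3, A4, A5, A6, A7; row i has aⱼ where attribute j ∈ Ri, else bᵢⱼ.
Initial tableau (one row per fragment):
  row 1: a1 b12 a3 a4 a5 b16 a7
  row 2: a1 b22 b23 a4 a5 b26 a7
  row 3: a1 a2 a3 a4 b35 a6 b37
Rows 1 and 2 agree on A1; apply A1→A3, A5 and equate their A3, A5 entries.
Rows 1 and 3 agree on A1; apply A1→A3, A5 and equate their A3, A5 entries.
No row becomes fully distinguished — the join is lossy.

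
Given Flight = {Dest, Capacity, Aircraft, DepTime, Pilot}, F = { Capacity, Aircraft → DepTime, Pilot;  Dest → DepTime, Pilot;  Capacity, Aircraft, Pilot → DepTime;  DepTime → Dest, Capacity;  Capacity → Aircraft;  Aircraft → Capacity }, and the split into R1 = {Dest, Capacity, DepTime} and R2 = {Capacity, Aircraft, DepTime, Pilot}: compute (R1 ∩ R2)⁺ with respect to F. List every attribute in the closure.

R1 ∩ R2 = {Capacity, DepTime}.
DepTime → Dest, Capacity applies, adding Dest
Capacity → Aircraft applies, adding Aircraft
Capacity, Aircraft → DepTime, Pilot applies, adding Pilot
Closure: {Dest, Capacity, Aircraft, DepTime, Pilot}.

Dest, Capacity, Aircraft, DepTime, Pilot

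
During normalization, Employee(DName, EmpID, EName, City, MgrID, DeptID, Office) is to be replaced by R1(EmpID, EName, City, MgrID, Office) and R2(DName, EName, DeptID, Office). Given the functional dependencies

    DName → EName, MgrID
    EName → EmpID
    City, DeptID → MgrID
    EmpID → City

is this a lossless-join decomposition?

No

Common attributes: R1 ∩ R2 = {EName, Office}.
Closure of {EName, Office}: EName → EmpID applies, adding EmpID; EmpID → City applies, adding City. So (EName, Office)⁺ = {EmpID, EName, City, Office}.
The closure contains neither all of R1 = {EmpID, EName, City, MgrID, Office} nor all of R2 = {DName, EName, DeptID, Office}, so the common attributes are not a superkey of either fragment. The join is lossy.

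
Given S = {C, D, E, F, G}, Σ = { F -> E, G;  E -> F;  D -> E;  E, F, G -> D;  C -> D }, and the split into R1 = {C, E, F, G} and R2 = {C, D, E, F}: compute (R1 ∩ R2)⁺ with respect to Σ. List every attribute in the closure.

R1 ∩ R2 = {C, E, F}.
F → E, G applies, adding G
E, F, G → D applies, adding D
Closure: {C, D, E, F, G}.

C, D, E, F, G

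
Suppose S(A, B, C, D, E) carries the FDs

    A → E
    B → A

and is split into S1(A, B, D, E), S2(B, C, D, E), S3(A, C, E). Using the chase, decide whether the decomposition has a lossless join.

Chase test. Columns are A, B, C, D, E; row i has aⱼ where attribute j ∈ Si, else bᵢⱼ.
Initial tableau (one row per fragment):
  row 1: a1 a2 b13 a4 a5
  row 2: b21 a2 a3 a4 a5
  row 3: a1 b32 a3 b34 a5
Rows 1 and 2 agree on B; apply B→A and equate their A entries.
Row 2 is now all distinguished symbols — the join is lossless.

Yes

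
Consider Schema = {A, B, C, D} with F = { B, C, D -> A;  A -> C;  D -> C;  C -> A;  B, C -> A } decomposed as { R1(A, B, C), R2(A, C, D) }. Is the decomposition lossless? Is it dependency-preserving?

Lossless test: (A, C)⁺ = {A, C}, which is a superkey of neither fragment — lossy.
Dependency preservation: B, C, D → A is not contained in any single fragment, but the restricted closure of its left-hand side across the fragments still reaches the right-hand side; the remaining FDs each lie inside some fragment. All dependencies are preserved.

lossy but dependency-preserving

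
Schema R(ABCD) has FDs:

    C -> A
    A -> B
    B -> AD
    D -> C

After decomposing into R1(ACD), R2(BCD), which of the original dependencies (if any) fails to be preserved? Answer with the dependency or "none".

none

C → A lies within R1.
A → B: restricted closure across fragments reaches B.
B → AD: restricted closure across fragments reaches AD.
D → C lies within R1.
Every dependency is enforceable on the fragments, so the decomposition is dependency-preserving.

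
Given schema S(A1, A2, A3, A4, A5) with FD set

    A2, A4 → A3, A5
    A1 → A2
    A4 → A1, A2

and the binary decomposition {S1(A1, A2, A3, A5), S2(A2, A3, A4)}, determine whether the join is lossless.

No

Common attributes: S1 ∩ S2 = {A2, A3}.
No dependency enlarges {A2, A3}, so (A2, A3)⁺ = {A2, A3}.
The closure contains neither all of S1 = {A1, A2, A3, A5} nor all of S2 = {A2, A3, A4}, so the common attributes are not a superkey of either fragment. The join is lossy.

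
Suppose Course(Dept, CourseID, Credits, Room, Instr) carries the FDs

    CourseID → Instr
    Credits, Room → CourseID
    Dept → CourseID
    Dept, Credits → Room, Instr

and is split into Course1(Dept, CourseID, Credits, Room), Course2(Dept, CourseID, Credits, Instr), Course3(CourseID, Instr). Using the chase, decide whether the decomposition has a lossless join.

Yes

Chase test. Columns are Dept, CourseID, Credits, Room, Instr; row i has aⱼ where attribute j ∈ Coursei, else bᵢⱼ.
Initial tableau (one row per fragment):
  row 1: a1 a2 a3 a4 b15
  row 2: a1 a2 a3 b24 a5
  row 3: b31 a2 b33 b34 a5
Rows 1 and 2 agree on CourseID; apply CourseID→Instr and equate their Instr entries.
Rows 1 and 2 agree on Dept, Credits; apply Dept, Credits→Room, Instr and equate their Room, Instr entries.
Row 1 is now all distinguished symbols — the join is lossless.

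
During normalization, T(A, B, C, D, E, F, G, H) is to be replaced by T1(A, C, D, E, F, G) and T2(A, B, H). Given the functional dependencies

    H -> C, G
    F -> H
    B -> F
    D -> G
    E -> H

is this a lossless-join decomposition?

No

Common attributes: T1 ∩ T2 = {A}.
No dependency enlarges {A}, so (A)⁺ = {A}.
The closure contains neither all of T1 = {A, C, D, E, F, G} nor all of T2 = {A, B, H}, so the common attributes are not a superkey of either fragment. The join is lossy.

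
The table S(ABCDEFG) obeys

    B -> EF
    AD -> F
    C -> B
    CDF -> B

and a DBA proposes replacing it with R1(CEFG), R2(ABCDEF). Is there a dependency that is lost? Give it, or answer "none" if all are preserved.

B → EF lies within R2.
AD → F lies within R2.
C → B lies within R2.
CDF → B lies within R2.
Every dependency is enforceable on the fragments, so the decomposition is dependency-preserving.

none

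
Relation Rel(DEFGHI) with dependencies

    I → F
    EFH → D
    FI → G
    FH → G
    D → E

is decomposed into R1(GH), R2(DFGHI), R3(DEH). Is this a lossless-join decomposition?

Chase test. Columns are DEFGHI; row i has aⱼ where attribute j ∈ Ri, else bᵢⱼ.
Initial tableau (one row per fragment):
  row 1: b11 b12 b13 a4 a5 b16
  row 2: a1 b22 a3 a4 a5 a6
  row 3: a1 a2 b33 b34 a5 b36
Rows 2 and 3 agree on D; apply D→E and equate their E entries.
Row 2 is now all distinguished symbols — the join is lossless.

Yes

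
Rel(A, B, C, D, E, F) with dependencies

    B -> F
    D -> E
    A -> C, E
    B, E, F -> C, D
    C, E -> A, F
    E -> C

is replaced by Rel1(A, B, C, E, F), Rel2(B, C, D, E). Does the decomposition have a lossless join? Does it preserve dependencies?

lossless and dependency-preserving

Lossless test: (B, C, E)⁺ = {A, B, C, D, E, F}, which contains all of one fragment — lossless.
Dependency preservation: B, E, F → C, D is not contained in any single fragment, but the restricted closure of its left-hand side across the fragments still reaches the right-hand side; the remaining FDs each lie inside some fragment. All dependencies are preserved.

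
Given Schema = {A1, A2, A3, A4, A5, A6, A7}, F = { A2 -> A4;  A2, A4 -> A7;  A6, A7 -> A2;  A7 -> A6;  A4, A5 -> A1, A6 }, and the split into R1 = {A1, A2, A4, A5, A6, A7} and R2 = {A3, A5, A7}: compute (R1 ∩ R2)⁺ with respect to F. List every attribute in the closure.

R1 ∩ R2 = {A5, A7}.
A7 → A6 applies, adding A6
A6, A7 → A2 applies, adding A2
A2 → A4 applies, adding A4
A4, A5 → A1, A6 applies, adding A1
Closure: {A1, A2, A4, A5, A6, A7}.

A1, A2, A4, A5, A6, A7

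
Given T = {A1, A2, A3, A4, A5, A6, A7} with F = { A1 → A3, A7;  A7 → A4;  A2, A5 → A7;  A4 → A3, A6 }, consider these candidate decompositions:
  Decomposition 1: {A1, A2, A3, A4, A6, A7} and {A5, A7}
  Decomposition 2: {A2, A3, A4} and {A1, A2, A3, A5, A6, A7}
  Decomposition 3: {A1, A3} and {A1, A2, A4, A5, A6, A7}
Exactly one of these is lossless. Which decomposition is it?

Decomposition 1: common = {A7}, closure = {A3, A4, A6, A7} → lossy.
Decomposition 2: common = {A2, A3}, closure = {A2, A3} → lossy.
Decomposition 3: common = {A1}, closure = {A1, A3, A4, A6, A7} → lossless.

Decomposition 3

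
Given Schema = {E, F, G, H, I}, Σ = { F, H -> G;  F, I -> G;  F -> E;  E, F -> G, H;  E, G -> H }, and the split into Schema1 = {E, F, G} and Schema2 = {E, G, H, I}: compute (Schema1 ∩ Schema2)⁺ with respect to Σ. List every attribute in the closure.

E, G, H

Schema1 ∩ Schema2 = {E, G}.
E, G → H applies, adding H
Closure: {E, G, H}.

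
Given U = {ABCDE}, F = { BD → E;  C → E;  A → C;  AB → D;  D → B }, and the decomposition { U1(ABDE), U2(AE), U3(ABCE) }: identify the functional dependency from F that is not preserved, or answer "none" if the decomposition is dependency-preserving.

none

BD → E lies within U1.
C → E lies within U3.
A → C lies within U3.
AB → D lies within U1.
D → B lies within U1.
Every dependency is enforceable on the fragments, so the decomposition is dependency-preserving.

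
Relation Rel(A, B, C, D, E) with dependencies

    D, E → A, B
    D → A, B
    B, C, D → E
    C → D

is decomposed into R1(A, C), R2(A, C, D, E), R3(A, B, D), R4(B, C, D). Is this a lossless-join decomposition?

Yes

Chase test. Columns are A, B, C, D, E; row i has aⱼ where attribute j ∈ Ri, else bᵢⱼ.
Initial tableau (one row per fragment):
  row 1: a1 b12 a3 b14 b15
  row 2: a1 b22 a3 a4 a5
  row 3: a1 a2 b33 a4 b35
  row 4: b41 a2 a3 a4 b45
Rows 2 and 3 agree on D; apply D→A, B and equate their A, B entries.
Rows 2 and 4 agree on D; apply D→A, B and equate their A, B entries.
Rows 2 and 4 agree on B, C, D; apply B, C, D→E and equate their E entries.
Rows 1 and 2 agree on C; apply C→D and equate their D entries.
Rows 1 and 2 agree on D; apply D→A, B and equate their A, B entries.
Rows 1 and 2 agree on B, C, D; apply B, C, D→E and equate their E entries.
Row 1 is now all distinguished symbols — the join is lossless.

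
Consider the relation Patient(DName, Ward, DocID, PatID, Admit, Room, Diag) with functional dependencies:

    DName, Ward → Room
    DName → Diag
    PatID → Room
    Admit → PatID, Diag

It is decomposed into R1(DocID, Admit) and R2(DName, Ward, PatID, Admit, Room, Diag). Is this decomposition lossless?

Common attributes: R1 ∩ R2 = {Admit}.
Closure of {Admit}: Admit → PatID, Diag applies, adding PatID, Diag; PatID → Room applies, adding Room. So (Admit)⁺ = {PatID, Admit, Room, Diag}.
The closure contains neither all of R1 = {DocID, Admit} nor all of R2 = {DName, Ward, PatID, Admit, Room, Diag}, so the common attributes are not a superkey of either fragment. The join is lossy.

No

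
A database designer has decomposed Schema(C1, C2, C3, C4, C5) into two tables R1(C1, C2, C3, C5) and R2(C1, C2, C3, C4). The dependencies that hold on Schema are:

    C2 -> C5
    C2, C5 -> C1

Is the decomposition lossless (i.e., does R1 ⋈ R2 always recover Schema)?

Common attributes: R1 ∩ R2 = {C1, C2, C3}.
Closure of {C1, C2, C3}: C2 → C5 applies, adding C5. So (C1, C2, C3)⁺ = {C1, C2, C3, C5}.
This closure contains every attribute of R1, so R1 ∩ R2 → R1. The join is lossless.

Yes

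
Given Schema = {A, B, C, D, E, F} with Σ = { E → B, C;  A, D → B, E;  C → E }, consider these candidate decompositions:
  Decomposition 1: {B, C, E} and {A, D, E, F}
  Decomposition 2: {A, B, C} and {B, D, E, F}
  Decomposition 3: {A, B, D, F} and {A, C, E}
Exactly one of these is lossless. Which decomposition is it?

Decomposition 1: common = {E}, closure = {B, C, E} → lossless.
Decomposition 2: common = {B}, closure = {B} → lossy.
Decomposition 3: common = {A}, closure = {A} → lossy.

Decomposition 1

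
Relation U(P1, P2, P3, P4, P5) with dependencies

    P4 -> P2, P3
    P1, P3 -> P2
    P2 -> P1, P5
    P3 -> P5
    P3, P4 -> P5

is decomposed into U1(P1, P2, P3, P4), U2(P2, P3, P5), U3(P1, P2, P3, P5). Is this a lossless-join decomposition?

Chase test. Columns are P1, P2, P3, P4, P5; row i has aⱼ where attribute j ∈ Ui, else bᵢⱼ.
Initial tableau (one row per fragment):
  row 1: a1 a2 a3 a4 b15
  row 2: b21 a2 a3 b24 a5
  row 3: a1 a2 a3 b34 a5
Rows 1 and 2 agree on P2; apply P2→P1, P5 and equate their P1, P5 entries.
Row 1 is now all distinguished symbols — the join is lossless.

Yes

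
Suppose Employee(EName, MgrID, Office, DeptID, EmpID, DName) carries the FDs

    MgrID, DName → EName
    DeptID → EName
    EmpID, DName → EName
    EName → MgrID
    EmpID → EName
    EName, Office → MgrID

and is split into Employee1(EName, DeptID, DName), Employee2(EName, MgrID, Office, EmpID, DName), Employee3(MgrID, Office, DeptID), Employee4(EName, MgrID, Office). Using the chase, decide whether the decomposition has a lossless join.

Chase test. Columns are EName, MgrID, Office, DeptID, EmpID, DName; row i has aⱼ where attribute j ∈ Employeei, else bᵢⱼ.
Initial tableau (one row per fragment):
  row 1: a1 b12 b13 a4 b15 a6
  row 2: a1 a2 a3 b24 a5 a6
  row 3: b31 a2 a3 a4 b35 b36
  row 4: a1 a2 a3 b44 b45 b46
Rows 1 and 3 agree on DeptID; apply DeptID→EName and equate their EName entries.
Rows 1 and 2 agree on EName; apply EName→MgrID and equate their MgrID entries.
No row becomes fully distinguished — the join is lossy.

No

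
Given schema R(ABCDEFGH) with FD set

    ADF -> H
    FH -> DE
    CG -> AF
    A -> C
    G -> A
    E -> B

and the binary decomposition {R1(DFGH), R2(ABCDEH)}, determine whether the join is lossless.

Common attributes: R1 ∩ R2 = {DH}.
No dependency enlarges {DH}, so (DH)⁺ = {DH}.
The closure contains neither all of R1 = {DFGH} nor all of R2 = {ABCDEH}, so the common attributes are not a superkey of either fragment. The join is lossy.

No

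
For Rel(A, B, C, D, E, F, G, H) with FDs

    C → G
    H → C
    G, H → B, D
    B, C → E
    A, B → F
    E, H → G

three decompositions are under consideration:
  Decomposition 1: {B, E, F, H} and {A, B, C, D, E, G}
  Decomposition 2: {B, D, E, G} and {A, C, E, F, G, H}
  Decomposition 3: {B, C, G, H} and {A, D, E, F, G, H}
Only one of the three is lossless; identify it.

Decomposition 1: common = {B, E}, closure = {B, E} → lossy.
Decomposition 2: common = {E, G}, closure = {E, G} → lossy.
Decomposition 3: common = {G, H}, closure = {B, C, D, E, G, H} → lossless.

Decomposition 3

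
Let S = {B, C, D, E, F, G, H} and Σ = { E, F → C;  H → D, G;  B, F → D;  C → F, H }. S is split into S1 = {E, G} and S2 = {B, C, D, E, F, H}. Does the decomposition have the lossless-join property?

No

Common attributes: S1 ∩ S2 = {E}.
No dependency enlarges {E}, so (E)⁺ = {E}.
The closure contains neither all of S1 = {E, G} nor all of S2 = {B, C, D, E, F, H}, so the common attributes are not a superkey of either fragment. The join is lossy.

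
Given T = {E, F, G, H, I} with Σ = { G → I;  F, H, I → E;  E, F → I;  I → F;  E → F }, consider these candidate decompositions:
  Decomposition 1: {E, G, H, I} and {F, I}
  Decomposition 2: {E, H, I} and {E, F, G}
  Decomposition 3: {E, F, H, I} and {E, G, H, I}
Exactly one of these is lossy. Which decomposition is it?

Decomposition 1: common = {I}, closure = {F, I} → lossless.
Decomposition 2: common = {E}, closure = {E, F, I} → lossy.
Decomposition 3: common = {E, H, I}, closure = {E, F, H, I} → lossless.

Decomposition 2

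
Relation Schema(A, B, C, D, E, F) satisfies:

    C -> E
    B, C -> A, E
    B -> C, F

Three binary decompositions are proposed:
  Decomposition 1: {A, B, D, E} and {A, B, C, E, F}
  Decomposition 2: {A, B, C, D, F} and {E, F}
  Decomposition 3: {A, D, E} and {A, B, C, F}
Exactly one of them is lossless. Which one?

Decomposition 1: common = {A, B, E}, closure = {A, B, C, E, F} → lossless.
Decomposition 2: common = {F}, closure = {F} → lossy.
Decomposition 3: common = {A}, closure = {A} → lossy.

Decomposition 1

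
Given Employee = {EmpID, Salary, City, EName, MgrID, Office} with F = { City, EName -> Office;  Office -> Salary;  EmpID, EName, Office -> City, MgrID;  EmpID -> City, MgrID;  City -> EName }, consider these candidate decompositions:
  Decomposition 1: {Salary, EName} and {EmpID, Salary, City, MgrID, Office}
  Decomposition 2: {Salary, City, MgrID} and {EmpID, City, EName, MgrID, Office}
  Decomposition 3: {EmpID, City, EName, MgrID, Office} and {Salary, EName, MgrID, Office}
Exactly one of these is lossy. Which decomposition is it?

Decomposition 1

Decomposition 1: common = {Salary}, closure = {Salary} → lossy.
Decomposition 2: common = {City, MgrID}, closure = {Salary, City, EName, MgrID, Office} → lossless.
Decomposition 3: common = {EName, MgrID, Office}, closure = {Salary, EName, MgrID, Office} → lossless.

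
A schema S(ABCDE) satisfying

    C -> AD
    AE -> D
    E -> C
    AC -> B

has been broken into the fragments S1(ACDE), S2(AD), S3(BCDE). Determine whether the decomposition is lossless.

Yes

Chase test. Columns are ABCDE; row i has aⱼ where attribute j ∈ Si, else bᵢⱼ.
Initial tableau (one row per fragment):
  row 1: a1 b12 a3 a4 a5
  row 2: a1 b22 b23 a4 b25
  row 3: b31 a2 a3 a4 a5
Rows 1 and 3 agree on C; apply C→AD and equate their AD entries.
Rows 1 and 3 agree on AC; apply AC→B and equate their B entries.
Row 1 is now all distinguished symbols — the join is lossless.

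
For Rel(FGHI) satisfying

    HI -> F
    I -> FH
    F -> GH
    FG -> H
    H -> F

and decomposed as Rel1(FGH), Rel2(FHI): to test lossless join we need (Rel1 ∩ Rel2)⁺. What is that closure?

FGH

Rel1 ∩ Rel2 = {FH}.
F → GH applies, adding G
Closure: {FGH}.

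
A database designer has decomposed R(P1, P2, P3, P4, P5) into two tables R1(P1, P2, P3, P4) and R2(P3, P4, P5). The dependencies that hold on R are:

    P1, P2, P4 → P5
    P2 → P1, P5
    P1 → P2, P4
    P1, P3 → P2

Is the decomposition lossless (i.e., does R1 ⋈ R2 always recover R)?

Common attributes: R1 ∩ R2 = {P3, P4}.
No dependency enlarges {P3, P4}, so (P3, P4)⁺ = {P3, P4}.
The closure contains neither all of R1 = {P1, P2, P3, P4} nor all of R2 = {P3, P4, P5}, so the common attributes are not a superkey of either fragment. The join is lossy.

No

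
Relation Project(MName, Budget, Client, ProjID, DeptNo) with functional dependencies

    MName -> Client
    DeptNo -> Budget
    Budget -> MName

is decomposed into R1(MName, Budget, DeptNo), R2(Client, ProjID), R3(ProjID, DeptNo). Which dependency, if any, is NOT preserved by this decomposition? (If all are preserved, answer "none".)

MName -> Client

Check MName → Client: no single fragment contains all of {MName, Client}, and the restricted closure of {MName} across the fragments never reaches {Client}.
DeptNo → Budget is preserved.
Budget → MName is preserved.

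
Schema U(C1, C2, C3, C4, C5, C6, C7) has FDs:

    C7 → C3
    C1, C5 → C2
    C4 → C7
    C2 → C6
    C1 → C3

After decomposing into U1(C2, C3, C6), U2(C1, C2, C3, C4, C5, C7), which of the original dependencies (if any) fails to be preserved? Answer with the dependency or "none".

none

C7 → C3 lies within U2.
C1, C5 → C2 lies within U2.
C4 → C7 lies within U2.
C2 → C6 lies within U1.
C1 → C3 lies within U2.
Every dependency is enforceable on the fragments, so the decomposition is dependency-preserving.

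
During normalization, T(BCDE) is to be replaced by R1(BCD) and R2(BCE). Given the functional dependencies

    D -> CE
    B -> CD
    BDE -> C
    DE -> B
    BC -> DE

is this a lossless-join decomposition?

Common attributes: R1 ∩ R2 = {BC}.
Closure of {BC}: B → CD applies, adding D; BC → DE applies, adding E. So (BC)⁺ = {BCDE}.
This closure contains every attribute of R1, so R1 ∩ R2 → R1. The join is lossless.

Yes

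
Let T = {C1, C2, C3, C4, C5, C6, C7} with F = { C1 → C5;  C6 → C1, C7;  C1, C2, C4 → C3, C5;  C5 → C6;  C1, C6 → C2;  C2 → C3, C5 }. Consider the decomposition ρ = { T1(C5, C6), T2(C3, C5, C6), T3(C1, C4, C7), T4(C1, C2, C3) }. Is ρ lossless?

Chase test. Columns are C1, C2, C3, C4, C5, C6, C7; row i has aⱼ where attribute j ∈ Ti, else bᵢⱼ.
Initial tableau (one row per fragment):
  row 1: b11 b12 b13 b14 a5 a6 b17
  row 2: b21 b22 a3 b24 a5 a6 b27
  row 3: a1 b32 b33 a4 b35 b36 a7
  row 4: a1 a2 a3 b44 b45 b46 b47
Rows 3 and 4 agree on C1; apply C1→C5 and equate their C5 entries.
Rows 1 and 2 agree on C6; apply C6→C1, C7 and equate their C1, C7 entries.
Rows 3 and 4 agree on C5; apply C5→C6 and equate their C6 entries.
Rows 1 and 2 agree on C1, C6; apply C1, C6→C2 and equate their C2 entries.
Rows 3 and 4 agree on C1, C6; apply C1, C6→C2 and equate their C2 entries.
Rows 1 and 2 agree on C2; apply C2→C3, C5 and equate their C3, C5 entries.
Rows 3 and 4 agree on C2; apply C2→C3, C5 and equate their C3, C5 entries.
Rows 3 and 4 agree on C6; apply C6→C1, C7 and equate their C1, C7 entries.
No row becomes fully distinguished — the join is lossy.

No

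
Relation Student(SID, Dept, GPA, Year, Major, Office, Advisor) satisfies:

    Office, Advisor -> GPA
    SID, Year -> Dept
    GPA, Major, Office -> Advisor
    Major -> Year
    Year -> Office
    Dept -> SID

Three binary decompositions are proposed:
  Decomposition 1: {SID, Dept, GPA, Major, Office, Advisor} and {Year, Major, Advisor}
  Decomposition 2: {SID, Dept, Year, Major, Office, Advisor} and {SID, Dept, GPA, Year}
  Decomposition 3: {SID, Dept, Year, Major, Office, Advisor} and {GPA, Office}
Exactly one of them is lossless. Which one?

Decomposition 1: common = {Major, Advisor}, closure = {GPA, Year, Major, Office, Advisor} → lossless.
Decomposition 2: common = {SID, Dept, Year}, closure = {SID, Dept, Year, Office} → lossy.
Decomposition 3: common = {Office}, closure = {Office} → lossy.

Decomposition 1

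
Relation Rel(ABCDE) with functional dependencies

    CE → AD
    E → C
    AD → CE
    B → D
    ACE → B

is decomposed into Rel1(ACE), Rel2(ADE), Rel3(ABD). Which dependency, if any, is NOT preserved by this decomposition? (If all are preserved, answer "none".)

none

CE → AD: restricted closure across fragments reaches AD.
E → C lies within Rel1.
AD → CE: restricted closure across fragments reaches CE.
B → D lies within Rel3.
ACE → B: restricted closure across fragments reaches B.
Every dependency is enforceable on the fragments, so the decomposition is dependency-preserving.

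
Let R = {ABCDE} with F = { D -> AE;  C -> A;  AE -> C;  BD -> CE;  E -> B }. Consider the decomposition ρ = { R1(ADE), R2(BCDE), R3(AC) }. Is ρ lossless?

Chase test. Columns are ABCDE; row i has aⱼ where attribute j ∈ Ri, else bᵢⱼ.
Initial tableau (one row per fragment):
  row 1: a1 b12 b13 a4 a5
  row 2: b21 a2 a3 a4 a5
  row 3: a1 b32 a3 b34 b35
Rows 1 and 2 agree on D; apply D→AE and equate their AE entries.
Rows 1 and 2 agree on AE; apply AE→C and equate their C entries.
Rows 1 and 2 agree on E; apply E→B and equate their B entries.
Row 1 is now all distinguished symbols — the join is lossless.

Yes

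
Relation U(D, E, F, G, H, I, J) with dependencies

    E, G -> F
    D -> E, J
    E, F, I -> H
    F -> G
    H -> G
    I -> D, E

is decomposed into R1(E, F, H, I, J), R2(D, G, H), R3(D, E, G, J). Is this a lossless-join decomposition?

No

Chase test. Columns are D, E, F, G, H, I, J; row i has aⱼ where attribute j ∈ Ri, else bᵢⱼ.
Initial tableau (one row per fragment):
  row 1: b11 a2 a3 b14 a5 a6 a7
  row 2: a1 b22 b23 a4 a5 b26 b27
  row 3: a1 a2 b33 a4 b35 b36 a7
Rows 2 and 3 agree on D; apply D→E, J and equate their E, J entries.
Rows 1 and 2 agree on H; apply H→G and equate their G entries.
Rows 1 and 2 agree on E, G; apply E, G→F and equate their F entries.
Rows 1 and 3 agree on E, G; apply E, G→F and equate their F entries.
No row becomes fully distinguished — the join is lossy.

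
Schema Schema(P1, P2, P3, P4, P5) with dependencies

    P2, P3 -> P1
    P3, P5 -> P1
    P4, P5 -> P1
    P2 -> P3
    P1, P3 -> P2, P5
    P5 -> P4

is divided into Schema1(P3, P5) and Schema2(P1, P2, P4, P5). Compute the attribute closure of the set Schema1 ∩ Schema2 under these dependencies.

Schema1 ∩ Schema2 = {P5}.
P5 → P4 applies, adding P4
P4, P5 → P1 applies, adding P1
Closure: {P1, P4, P5}.

P1, P4, P5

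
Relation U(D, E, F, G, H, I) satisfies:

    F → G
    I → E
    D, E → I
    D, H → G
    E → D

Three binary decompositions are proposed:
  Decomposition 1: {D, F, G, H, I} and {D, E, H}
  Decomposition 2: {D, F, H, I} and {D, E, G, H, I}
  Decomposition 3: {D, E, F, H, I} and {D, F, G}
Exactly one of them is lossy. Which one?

Decomposition 1

Decomposition 1: common = {D, H}, closure = {D, G, H} → lossy.
Decomposition 2: common = {D, H, I}, closure = {D, E, G, H, I} → lossless.
Decomposition 3: common = {D, F}, closure = {D, F, G} → lossless.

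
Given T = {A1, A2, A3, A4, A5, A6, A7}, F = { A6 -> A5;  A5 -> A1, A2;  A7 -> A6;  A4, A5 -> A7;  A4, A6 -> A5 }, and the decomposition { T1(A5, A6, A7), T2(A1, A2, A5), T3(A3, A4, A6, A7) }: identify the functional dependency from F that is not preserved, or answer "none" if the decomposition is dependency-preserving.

Check A4, A5 → A7: no single fragment contains all of {A4, A5, A7}, and the restricted closure of {A4, A5} across the fragments never reaches {A7}.
A6 → A5 is preserved.
A5 → A1, A2 is preserved.
A7 → A6 is preserved.
A4, A6 → A5 is preserved.

A4, A5 -> A7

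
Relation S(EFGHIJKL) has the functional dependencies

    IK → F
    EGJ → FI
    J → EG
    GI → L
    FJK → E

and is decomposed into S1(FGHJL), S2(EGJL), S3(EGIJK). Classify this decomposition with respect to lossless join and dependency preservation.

Lossless test (chase): Rows 2 and 3 agree on EGJ; apply EGJ→FI and equate their FI entries. Rows 1 and 2 agree on J; apply J→EG and equate their EG entries. Rows 2 and 3 agree on GI; apply GI→L and equate their L entries. Rows 1 and 2 agree on EGJ; apply EGJ→FI and equate their FI entries. No row becomes fully distinguished — the join is lossy.
Dependency preservation: the restricted closure of {IK} across the fragments never reaches {F}, so IK → F cannot be enforced without a join — not preserved.

lossy and not dependency-preserving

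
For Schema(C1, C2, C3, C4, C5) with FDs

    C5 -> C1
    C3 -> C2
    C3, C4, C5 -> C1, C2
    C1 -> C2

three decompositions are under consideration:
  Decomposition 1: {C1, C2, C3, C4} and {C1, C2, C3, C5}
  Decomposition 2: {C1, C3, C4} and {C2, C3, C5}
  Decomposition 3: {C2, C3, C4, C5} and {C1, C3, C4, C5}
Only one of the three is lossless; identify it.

Decomposition 1: common = {C1, C2, C3}, closure = {C1, C2, C3} → lossy.
Decomposition 2: common = {C3}, closure = {C2, C3} → lossy.
Decomposition 3: common = {C3, C4, C5}, closure = {C1, C2, C3, C4, C5} → lossless.

Decomposition 3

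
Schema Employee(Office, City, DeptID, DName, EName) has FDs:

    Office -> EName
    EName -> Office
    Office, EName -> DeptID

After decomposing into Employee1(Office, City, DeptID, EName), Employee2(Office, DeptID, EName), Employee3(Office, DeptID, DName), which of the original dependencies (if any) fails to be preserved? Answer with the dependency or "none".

none

Office → EName lies within Employee1.
EName → Office lies within Employee1.
Office, EName → DeptID lies within Employee1.
Every dependency is enforceable on the fragments, so the decomposition is dependency-preserving.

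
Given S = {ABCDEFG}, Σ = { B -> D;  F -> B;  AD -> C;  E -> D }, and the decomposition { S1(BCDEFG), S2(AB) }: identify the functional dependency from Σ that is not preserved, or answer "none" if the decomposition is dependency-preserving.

Check AD → C: no single fragment contains all of {ACD}, and the restricted closure of {AD} across the fragments never reaches {C}.
B → D is preserved.
F → B is preserved.
E → D is preserved.

AD -> C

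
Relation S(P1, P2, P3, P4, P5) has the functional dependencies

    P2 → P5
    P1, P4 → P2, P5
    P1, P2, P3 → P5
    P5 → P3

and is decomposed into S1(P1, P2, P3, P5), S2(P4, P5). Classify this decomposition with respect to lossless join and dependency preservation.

Lossless test: (P5)⁺ = {P3, P5}, which is a superkey of neither fragment — lossy.
Dependency preservation: the restricted closure of {P1, P4} across the fragments never reaches {P2, P5}, so P1, P4 → P2, P5 cannot be enforced without a join — not preserved.

lossy and not dependency-preserving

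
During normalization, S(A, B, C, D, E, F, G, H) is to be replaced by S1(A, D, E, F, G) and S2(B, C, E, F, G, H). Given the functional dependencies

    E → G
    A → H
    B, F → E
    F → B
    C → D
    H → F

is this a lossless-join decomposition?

No

Common attributes: S1 ∩ S2 = {E, F, G}.
Closure of {E, F, G}: F → B applies, adding B. So (E, F, G)⁺ = {B, E, F, G}.
The closure contains neither all of S1 = {A, D, E, F, G} nor all of S2 = {B, C, E, F, G, H}, so the common attributes are not a superkey of either fragment. The join is lossy.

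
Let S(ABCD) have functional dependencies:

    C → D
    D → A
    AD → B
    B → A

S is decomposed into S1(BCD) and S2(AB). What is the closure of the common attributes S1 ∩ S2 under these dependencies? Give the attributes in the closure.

AB

S1 ∩ S2 = {B}.
B → A applies, adding A
Closure: {AB}.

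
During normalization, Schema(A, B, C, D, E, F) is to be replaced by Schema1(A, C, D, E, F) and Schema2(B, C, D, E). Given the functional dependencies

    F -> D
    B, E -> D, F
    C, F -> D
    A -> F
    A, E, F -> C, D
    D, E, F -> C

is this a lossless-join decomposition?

No

Common attributes: Schema1 ∩ Schema2 = {C, D, E}.
No dependency enlarges {C, D, E}, so (C, D, E)⁺ = {C, D, E}.
The closure contains neither all of Schema1 = {A, C, D, E, F} nor all of Schema2 = {B, C, D, E}, so the common attributes are not a superkey of either fragment. The join is lossy.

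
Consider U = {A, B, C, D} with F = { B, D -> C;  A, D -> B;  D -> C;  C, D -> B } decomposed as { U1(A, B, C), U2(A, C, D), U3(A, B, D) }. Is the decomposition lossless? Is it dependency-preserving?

Lossless test (chase): Rows 2 and 3 agree on A, D; apply A, D→B and equate their B entries. Rows 2 and 3 agree on D; apply D→C and equate their C entries. Row 2 is now all distinguished symbols — the join is lossless.
Dependency preservation: B, D → C; C, D → B are not contained in any single fragment, but the restricted closure of each left-hand side across the fragments still reaches the right-hand side; the remaining FDs each lie inside some fragment. All dependencies are preserved.

lossless and dependency-preserving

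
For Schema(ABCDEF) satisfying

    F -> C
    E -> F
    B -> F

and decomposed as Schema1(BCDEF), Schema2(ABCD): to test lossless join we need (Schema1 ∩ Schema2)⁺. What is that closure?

BCDF

Schema1 ∩ Schema2 = {BCD}.
B → F applies, adding F
Closure: {BCDF}.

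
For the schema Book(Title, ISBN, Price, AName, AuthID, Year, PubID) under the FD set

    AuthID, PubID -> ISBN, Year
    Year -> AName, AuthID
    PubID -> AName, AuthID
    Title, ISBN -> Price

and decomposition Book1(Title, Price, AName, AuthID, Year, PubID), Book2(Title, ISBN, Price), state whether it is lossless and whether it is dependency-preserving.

lossy and not dependency-preserving

Lossless test: (Title, Price)⁺ = {Title, Price}, which is a superkey of neither fragment — lossy.
Dependency preservation: the restricted closure of {AuthID, PubID} across the fragments never reaches {ISBN, Year}, so AuthID, PubID → ISBN, Year cannot be enforced without a join — not preserved.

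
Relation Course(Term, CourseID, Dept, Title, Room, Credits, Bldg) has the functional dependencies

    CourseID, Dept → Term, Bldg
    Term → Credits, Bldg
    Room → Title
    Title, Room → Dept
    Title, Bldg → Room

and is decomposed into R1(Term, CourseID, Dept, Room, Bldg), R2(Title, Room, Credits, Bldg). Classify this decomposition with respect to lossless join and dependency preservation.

lossy and not dependency-preserving

Lossless test: (Room, Bldg)⁺ = {Dept, Title, Room, Bldg}, which is a superkey of neither fragment — lossy.
Dependency preservation: the restricted closure of {Term} across the fragments never reaches {Credits, Bldg}, so Term → Credits, Bldg cannot be enforced without a join — not preserved.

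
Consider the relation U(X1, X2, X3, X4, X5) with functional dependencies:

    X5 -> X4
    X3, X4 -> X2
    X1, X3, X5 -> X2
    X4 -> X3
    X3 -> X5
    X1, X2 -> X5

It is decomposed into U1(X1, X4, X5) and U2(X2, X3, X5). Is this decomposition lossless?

Yes

Common attributes: U1 ∩ U2 = {X5}.
Closure of {X5}: X5 → X4 applies, adding X4; X4 → X3 applies, adding X3; X3, X4 → X2 applies, adding X2. So (X5)⁺ = {X2, X3, X4, X5}.
This closure contains every attribute of U2, so U1 ∩ U2 → U2. The join is lossless.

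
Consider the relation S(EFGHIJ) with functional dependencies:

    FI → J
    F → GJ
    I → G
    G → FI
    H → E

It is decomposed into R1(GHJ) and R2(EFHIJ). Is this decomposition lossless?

Common attributes: R1 ∩ R2 = {HJ}.
Closure of {HJ}: H → E applies, adding E. So (HJ)⁺ = {EHJ}.
The closure contains neither all of R1 = {GHJ} nor all of R2 = {EFHIJ}, so the common attributes are not a superkey of either fragment. The join is lossy.

No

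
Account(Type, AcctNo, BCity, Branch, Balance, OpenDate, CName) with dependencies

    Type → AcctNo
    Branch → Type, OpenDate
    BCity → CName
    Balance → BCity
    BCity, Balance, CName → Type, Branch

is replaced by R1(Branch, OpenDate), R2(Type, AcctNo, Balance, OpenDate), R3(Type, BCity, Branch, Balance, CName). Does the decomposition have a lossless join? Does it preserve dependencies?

lossless and dependency-preserving

Lossless test (chase): Rows 2 and 3 agree on Type; apply Type→AcctNo and equate their AcctNo entries. Rows 1 and 3 agree on Branch; apply Branch→Type, OpenDate and equate their Type, OpenDate entries. Rows 2 and 3 agree on Balance; apply Balance→BCity and equate their BCity entries. Rows 1 and 2 agree on Type; apply Type→AcctNo and equate their AcctNo entries. Rows 2 and 3 agree on BCity; apply BCity→CName and equate their CName entries. Rows 2 and 3 agree on BCity, Balance, CName; apply BCity, Balance, CName→Type, Branch and equate their Type, Branch entries. Row 2 is now all distinguished symbols — the join is lossless.
Dependency preservation: Branch → Type, OpenDate is not contained in any single fragment, but the restricted closure of its left-hand side across the fragments still reaches the right-hand side; the remaining FDs each lie inside some fragment. All dependencies are preserved.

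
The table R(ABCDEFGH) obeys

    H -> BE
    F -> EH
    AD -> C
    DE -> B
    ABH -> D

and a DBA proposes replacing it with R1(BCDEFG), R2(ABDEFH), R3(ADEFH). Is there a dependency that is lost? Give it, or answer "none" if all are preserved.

AD -> C

Check AD → C: no single fragment contains all of {ACD}, and the restricted closure of {AD} across the fragments never reaches {C}.
H → BE is preserved.
F → EH is preserved.
DE → B is preserved.
ABH → D is preserved.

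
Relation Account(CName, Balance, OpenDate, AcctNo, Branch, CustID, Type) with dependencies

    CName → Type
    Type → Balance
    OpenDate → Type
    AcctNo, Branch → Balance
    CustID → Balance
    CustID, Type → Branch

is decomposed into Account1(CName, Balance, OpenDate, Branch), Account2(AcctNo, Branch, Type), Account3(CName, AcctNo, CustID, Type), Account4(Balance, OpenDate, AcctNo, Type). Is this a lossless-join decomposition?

No

Chase test. Columns are CName, Balance, OpenDate, AcctNo, Branch, CustID, Type; row i has aⱼ where attribute j ∈ Accounti, else bᵢⱼ.
Initial tableau (one row per fragment):
  row 1: a1 a2 a3 b14 a5 b16 b17
  row 2: b21 b22 b23 a4 a5 b26 a7
  row 3: a1 b32 b33 a4 b35 a6 a7
  row 4: b41 a2 a3 a4 b45 b46 a7
Rows 1 and 3 agree on CName; apply CName→Type and equate their Type entries.
Rows 1 and 2 agree on Type; apply Type→Balance and equate their Balance entries.
Rows 1 and 3 agree on Type; apply Type→Balance and equate their Balance entries.
No row becomes fully distinguished — the join is lossy.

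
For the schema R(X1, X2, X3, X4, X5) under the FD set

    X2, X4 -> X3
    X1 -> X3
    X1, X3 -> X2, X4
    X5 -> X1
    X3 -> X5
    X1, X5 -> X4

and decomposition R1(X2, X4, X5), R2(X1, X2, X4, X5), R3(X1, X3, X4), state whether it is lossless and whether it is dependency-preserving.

lossless and dependency-preserving

Lossless test (chase): Rows 1 and 2 agree on X2, X4; apply X2, X4→X3 and equate their X3 entries. Rows 2 and 3 agree on X1; apply X1→X3 and equate their X3 entries. Rows 2 and 3 agree on X1, X3; apply X1, X3→X2, X4 and equate their X2, X4 entries. Rows 1 and 2 agree on X5; apply X5→X1 and equate their X1 entries. Rows 1 and 3 agree on X3; apply X3→X5 and equate their X5 entries. Row 1 is now all distinguished symbols — the join is lossless.
Dependency preservation: X2, X4 → X3; X1, X3 → X2, X4; X3 → X5 are not contained in any single fragment, but the restricted closure of each left-hand side across the fragments still reaches the right-hand side; the remaining FDs each lie inside some fragment. All dependencies are preserved.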